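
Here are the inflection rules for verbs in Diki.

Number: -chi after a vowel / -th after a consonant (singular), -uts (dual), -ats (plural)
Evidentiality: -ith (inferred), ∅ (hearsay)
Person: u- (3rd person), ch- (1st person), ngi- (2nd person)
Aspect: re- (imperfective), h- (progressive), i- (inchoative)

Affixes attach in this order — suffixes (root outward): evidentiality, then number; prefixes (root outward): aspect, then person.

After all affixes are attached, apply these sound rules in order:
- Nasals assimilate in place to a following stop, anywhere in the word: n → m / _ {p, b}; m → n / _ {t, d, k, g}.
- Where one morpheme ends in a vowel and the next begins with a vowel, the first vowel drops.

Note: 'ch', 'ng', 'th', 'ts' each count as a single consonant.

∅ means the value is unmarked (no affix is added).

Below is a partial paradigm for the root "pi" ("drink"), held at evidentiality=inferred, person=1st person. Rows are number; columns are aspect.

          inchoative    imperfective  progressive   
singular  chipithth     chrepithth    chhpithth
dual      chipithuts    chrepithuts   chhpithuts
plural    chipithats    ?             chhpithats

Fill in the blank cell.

Attach aspect imperfective re- → repi.
Attach evidentiality inferred -ith → repiith.
Attach number plural -ats → repiithats.
Attach person 1st person ch- → chrepiithats.
Nasal assimilation: no change.
Apply vowel deletion: chrepiithats → chrepithats.

chrepithats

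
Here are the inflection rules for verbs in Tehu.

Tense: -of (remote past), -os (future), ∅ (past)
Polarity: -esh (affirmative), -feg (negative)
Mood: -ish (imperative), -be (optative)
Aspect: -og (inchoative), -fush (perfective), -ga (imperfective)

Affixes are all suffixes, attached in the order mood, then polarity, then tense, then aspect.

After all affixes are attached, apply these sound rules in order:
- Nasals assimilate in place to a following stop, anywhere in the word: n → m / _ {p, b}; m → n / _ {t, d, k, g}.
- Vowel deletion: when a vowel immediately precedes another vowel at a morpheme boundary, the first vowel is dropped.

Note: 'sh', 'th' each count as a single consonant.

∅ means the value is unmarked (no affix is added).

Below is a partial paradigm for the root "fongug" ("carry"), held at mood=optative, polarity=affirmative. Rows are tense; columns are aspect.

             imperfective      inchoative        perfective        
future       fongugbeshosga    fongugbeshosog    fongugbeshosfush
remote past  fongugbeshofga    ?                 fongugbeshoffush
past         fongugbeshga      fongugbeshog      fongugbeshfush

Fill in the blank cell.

fongugbeshofog

Attach mood optative -be → fongugbe.
Attach polarity affirmative -esh → fongugbeesh.
Attach tense remote past -of → fongugbeeshof.
Attach aspect inchoative -og → fongugbeeshofog.
Nasal assimilation: no change.
Apply vowel deletion: fongugbeeshofog → fongugbeshofog.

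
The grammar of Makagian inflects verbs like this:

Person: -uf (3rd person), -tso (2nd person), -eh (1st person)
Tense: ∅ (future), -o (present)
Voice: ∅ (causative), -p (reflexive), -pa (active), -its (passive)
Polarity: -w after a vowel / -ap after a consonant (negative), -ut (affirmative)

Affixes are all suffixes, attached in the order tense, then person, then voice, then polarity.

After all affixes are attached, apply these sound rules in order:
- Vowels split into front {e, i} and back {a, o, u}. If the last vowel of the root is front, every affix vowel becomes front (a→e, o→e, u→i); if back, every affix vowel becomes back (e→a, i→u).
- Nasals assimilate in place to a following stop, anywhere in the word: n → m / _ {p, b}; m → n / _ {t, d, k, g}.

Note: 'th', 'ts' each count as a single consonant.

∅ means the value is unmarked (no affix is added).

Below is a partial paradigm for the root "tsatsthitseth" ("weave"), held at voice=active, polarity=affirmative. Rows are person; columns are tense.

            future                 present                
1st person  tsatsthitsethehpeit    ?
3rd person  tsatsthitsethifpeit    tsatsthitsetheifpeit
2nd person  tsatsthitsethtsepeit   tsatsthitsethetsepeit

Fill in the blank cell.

Attach tense present -o → tsatsthitsetho.
Attach person 1st person -eh → tsatsthitsethoeh.
Attach voice active -pa → tsatsthitsethoehpa.
Attach polarity affirmative -ut → tsatsthitsethoehpaut.
Apply vowel harmony: tsatsthitsethoehpaut → tsatsthitsetheehpeit.
Nasal assimilation: no change.

tsatsthitsetheehpeit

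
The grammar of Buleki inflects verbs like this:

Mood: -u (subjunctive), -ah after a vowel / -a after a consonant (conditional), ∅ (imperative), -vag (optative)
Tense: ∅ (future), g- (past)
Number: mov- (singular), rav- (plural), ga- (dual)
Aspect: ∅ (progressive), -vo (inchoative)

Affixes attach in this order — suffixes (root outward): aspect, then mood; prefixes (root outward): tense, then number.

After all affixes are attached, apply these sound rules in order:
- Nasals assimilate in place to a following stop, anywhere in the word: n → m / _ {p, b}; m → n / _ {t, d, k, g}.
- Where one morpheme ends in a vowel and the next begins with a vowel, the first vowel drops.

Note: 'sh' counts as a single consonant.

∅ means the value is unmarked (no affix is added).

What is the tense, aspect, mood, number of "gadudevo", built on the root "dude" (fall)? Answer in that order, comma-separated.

future, inchoative, imperative, dual

Segment: ga-dude-vo.
tense: ∅ → future.
aspect: -vo → inchoative.
mood: ∅ → imperative.
number: ga- → dual.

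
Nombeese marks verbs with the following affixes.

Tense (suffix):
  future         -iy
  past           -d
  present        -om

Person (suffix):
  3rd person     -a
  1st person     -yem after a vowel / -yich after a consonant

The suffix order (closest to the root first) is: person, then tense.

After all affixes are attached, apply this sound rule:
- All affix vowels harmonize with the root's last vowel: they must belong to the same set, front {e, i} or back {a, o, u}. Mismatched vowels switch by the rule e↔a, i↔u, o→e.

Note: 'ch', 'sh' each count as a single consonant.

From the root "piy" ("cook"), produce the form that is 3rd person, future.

piyeiy

Attach person 3rd person -a → piya.
Attach tense future -iy → piyaiy.
Apply vowel harmony: piyaiy → piyeiy.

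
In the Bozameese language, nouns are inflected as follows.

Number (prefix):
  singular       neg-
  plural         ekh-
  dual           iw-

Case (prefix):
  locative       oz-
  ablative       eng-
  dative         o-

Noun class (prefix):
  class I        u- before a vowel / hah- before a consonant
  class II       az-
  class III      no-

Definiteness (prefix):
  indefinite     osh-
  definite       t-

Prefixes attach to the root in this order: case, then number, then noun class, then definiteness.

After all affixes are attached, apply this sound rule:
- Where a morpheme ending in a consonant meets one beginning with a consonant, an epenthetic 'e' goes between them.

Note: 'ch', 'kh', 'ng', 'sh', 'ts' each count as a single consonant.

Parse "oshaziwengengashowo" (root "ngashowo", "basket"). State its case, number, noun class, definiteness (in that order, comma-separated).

Segment: osh-az-iw-eng-ngashowo.
case: eng- → ablative.
number: iw- → dual.
noun class: az- → class II.
definiteness: osh- → indefinite.

ablative, dual, class II, indefinite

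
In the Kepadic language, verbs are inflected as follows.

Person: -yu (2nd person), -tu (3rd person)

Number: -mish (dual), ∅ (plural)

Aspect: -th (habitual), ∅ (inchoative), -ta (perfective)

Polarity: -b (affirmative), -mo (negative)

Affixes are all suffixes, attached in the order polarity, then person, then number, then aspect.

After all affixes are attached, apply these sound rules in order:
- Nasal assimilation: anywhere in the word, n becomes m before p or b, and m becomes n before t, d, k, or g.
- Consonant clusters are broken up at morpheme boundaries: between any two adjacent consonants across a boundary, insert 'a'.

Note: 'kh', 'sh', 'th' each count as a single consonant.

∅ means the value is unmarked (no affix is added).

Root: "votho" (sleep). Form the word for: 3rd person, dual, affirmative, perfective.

vothobatumishata

Attach polarity affirmative -b → vothob.
Attach person 3rd person -tu → vothobtu.
Attach number dual -mish → vothobtumish.
Attach aspect perfective -ta → vothobtumishta.
Nasal assimilation: no change.
Apply epenthesis: vothobtumishta → vothobatumishata.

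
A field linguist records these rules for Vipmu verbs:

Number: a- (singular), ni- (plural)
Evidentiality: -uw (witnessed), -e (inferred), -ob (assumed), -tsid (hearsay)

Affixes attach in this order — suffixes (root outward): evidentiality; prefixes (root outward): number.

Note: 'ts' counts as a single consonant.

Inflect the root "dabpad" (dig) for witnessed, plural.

nidabpaduw

Attach evidentiality witnessed -uw → dabpaduw.
Attach number plural ni- → nidabpaduw.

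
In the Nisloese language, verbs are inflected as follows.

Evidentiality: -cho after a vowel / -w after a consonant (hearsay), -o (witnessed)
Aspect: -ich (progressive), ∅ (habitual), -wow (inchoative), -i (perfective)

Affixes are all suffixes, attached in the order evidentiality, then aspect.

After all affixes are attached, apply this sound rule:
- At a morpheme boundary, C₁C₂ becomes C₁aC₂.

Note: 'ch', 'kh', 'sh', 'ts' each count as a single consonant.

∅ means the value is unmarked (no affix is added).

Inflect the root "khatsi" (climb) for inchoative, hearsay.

khatsichowow

Attach evidentiality hearsay -cho (after vowel 'i') → khatsicho.
Attach aspect inchoative -wow → khatsichowow.
Epenthesis: no change.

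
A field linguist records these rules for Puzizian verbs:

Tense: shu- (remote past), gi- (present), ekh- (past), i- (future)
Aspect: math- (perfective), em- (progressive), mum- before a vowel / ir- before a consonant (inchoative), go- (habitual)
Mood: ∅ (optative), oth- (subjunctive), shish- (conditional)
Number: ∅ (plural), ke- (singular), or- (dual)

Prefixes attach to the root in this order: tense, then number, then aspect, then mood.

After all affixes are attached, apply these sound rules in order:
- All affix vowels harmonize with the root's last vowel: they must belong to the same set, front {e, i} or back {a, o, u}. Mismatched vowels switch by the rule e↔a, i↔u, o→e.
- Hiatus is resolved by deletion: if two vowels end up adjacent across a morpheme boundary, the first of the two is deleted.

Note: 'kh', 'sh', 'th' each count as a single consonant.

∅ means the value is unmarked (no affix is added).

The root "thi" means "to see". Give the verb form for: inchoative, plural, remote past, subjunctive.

Attach tense remote past shu- → shuthi.
number = plural: zero marking, form stays shuthi.
Attach aspect inchoative ir- (before consonant 'sh') → irshuthi.
Attach mood subjunctive oth- → othirshuthi.
Apply vowel harmony: othirshuthi → ethirshithi.
Vowel deletion: no change.

ethirshithi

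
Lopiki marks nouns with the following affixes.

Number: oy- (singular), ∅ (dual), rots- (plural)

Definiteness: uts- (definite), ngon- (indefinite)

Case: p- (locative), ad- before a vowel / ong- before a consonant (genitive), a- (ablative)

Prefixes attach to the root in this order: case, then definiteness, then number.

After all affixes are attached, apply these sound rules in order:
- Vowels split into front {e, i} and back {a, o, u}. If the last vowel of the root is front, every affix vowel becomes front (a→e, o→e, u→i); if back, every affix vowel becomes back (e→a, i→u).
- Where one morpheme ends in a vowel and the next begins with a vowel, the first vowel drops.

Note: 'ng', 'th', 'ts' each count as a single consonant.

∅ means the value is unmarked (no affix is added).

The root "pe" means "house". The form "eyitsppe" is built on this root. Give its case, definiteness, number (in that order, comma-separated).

locative, definite, singular

Segment: oy-uts-p-pe.
case: p- → locative.
definiteness: uts- → definite.
number: oy- → singular.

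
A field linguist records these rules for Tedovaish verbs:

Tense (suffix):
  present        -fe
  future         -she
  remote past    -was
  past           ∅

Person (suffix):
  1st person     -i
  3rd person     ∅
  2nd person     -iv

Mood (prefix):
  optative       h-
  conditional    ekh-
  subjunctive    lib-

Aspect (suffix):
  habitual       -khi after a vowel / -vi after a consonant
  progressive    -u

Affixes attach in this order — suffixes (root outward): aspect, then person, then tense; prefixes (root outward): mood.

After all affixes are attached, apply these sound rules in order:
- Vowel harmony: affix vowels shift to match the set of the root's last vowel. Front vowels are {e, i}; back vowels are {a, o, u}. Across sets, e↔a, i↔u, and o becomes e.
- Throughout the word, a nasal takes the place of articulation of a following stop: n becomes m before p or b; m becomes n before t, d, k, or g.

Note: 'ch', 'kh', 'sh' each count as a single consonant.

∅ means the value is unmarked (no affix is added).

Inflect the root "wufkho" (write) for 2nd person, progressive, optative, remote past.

Attach aspect progressive -u → wufkhou.
Attach person 2nd person -iv → wufkhouiv.
Attach mood optative h- → hwufkhouiv.
Attach tense remote past -was → hwufkhouivwas.
Apply vowel harmony: hwufkhouivwas → hwufkhouuvwas.
Nasal assimilation: no change.

hwufkhouuvwas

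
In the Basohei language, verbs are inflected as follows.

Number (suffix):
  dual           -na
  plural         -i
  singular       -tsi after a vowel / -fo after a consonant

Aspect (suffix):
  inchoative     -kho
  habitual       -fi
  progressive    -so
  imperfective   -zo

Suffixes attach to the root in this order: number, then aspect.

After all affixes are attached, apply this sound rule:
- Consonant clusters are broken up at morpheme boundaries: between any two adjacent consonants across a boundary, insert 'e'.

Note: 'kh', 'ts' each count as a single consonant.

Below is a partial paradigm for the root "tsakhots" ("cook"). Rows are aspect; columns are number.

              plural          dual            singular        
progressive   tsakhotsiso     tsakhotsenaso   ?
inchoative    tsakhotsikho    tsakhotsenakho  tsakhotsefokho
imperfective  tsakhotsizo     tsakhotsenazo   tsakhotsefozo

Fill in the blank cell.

Attach number singular -fo (after consonant 'ts') → tsakhotsfo.
Attach aspect progressive -so → tsakhotsfoso.
Apply epenthesis: tsakhotsfoso → tsakhotsefoso.

tsakhotsefoso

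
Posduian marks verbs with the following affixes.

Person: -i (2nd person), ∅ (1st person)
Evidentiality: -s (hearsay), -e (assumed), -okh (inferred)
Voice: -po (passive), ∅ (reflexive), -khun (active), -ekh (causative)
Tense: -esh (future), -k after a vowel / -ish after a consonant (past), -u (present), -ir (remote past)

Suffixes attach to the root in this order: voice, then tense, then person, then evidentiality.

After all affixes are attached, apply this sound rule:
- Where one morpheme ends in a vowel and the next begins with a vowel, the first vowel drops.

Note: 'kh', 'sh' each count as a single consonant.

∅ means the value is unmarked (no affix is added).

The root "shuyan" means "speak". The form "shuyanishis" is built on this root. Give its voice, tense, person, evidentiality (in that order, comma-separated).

reflexive, past, 2nd person, hearsay

Segment: shuyan-ish-i-s.
voice: ∅ → reflexive.
tense: -k/ish → past.
person: -i → 2nd person.
evidentiality: -s → hearsay.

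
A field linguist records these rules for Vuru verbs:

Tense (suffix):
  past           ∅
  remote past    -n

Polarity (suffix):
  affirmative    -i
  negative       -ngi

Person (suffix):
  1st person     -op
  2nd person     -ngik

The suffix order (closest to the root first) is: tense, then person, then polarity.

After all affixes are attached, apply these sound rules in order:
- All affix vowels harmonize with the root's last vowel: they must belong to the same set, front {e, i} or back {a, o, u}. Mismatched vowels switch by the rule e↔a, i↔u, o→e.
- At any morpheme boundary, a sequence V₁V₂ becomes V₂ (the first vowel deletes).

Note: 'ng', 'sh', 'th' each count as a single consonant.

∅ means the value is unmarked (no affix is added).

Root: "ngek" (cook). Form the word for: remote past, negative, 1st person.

ngeknepngi

Attach tense remote past -n → ngekn.
Attach person 1st person -op → ngeknop.
Attach polarity negative -ngi → ngeknopngi.
Apply vowel harmony: ngeknopngi → ngeknepngi.
Vowel deletion: no change.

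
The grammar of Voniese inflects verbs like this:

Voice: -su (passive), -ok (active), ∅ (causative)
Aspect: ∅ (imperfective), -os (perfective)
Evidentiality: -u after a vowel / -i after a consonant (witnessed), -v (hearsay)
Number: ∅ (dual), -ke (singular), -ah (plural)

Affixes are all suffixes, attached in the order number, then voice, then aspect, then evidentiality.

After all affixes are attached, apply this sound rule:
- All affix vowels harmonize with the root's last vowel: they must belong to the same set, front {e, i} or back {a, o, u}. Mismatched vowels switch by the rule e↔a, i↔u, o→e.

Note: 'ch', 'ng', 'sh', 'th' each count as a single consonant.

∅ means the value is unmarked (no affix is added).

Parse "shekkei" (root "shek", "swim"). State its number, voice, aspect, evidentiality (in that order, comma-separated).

Segment: shek-ke-u.
number: -ke → singular.
voice: ∅ → causative.
aspect: ∅ → imperfective.
evidentiality: -u/i → witnessed.

singular, causative, imperfective, witnessed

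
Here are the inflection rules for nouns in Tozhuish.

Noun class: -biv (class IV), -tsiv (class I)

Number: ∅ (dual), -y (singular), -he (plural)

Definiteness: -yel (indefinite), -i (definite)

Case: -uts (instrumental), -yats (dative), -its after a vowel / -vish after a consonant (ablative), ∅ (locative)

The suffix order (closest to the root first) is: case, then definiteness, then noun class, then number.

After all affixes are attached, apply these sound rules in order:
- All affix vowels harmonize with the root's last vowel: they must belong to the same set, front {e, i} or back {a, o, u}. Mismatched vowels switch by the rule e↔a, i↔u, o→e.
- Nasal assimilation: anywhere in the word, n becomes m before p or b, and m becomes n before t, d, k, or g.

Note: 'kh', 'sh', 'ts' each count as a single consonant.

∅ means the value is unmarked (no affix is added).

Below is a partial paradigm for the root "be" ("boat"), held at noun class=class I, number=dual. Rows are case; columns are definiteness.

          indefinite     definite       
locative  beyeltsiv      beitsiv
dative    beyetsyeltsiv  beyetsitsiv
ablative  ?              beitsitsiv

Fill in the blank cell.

beitsyeltsiv

Attach case ablative -its (after vowel 'e') → beits.
Attach definiteness indefinite -yel → beitsyel.
Attach noun class class I -tsiv → beitsyeltsiv.
number = dual: zero marking, form stays beitsyeltsiv.
Vowel harmony: no change.
Nasal assimilation: no change.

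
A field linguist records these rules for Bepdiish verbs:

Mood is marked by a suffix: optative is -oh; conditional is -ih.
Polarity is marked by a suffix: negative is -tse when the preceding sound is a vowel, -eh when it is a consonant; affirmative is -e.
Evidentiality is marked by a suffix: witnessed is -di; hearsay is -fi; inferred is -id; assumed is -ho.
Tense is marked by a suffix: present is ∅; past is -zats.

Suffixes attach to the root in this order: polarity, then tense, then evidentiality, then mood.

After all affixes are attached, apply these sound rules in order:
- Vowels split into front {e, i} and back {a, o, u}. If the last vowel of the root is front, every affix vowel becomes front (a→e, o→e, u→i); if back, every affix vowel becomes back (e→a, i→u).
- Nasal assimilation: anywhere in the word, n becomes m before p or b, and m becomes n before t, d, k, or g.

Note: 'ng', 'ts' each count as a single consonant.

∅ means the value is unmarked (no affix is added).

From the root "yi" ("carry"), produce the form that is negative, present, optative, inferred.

Attach polarity negative -tse (after vowel 'i') → yitse.
tense = present: zero marking, form stays yitse.
Attach evidentiality inferred -id → yitseid.
Attach mood optative -oh → yitseidoh.
Apply vowel harmony: yitseidoh → yitseideh.
Nasal assimilation: no change.

yitseideh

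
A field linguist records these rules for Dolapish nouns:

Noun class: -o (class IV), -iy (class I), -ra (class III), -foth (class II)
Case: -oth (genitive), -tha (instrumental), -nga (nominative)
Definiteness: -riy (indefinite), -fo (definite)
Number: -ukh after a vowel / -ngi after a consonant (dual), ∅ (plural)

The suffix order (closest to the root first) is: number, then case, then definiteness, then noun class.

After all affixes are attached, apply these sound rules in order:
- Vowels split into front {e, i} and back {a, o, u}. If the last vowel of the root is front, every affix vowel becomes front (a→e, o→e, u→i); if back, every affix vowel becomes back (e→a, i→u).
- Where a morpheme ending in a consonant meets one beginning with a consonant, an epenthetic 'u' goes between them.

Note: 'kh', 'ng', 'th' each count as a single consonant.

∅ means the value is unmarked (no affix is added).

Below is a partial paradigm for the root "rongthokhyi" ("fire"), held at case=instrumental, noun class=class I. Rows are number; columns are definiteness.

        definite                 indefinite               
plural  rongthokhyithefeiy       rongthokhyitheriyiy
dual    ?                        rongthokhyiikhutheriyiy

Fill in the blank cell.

Attach number dual -ukh (after vowel 'i') → rongthokhyiukh.
Attach case instrumental -tha → rongthokhyiukhtha.
Attach definiteness definite -fo → rongthokhyiukhthafo.
Attach noun class class I -iy → rongthokhyiukhthafoiy.
Apply vowel harmony: rongthokhyiukhthafoiy → rongthokhyiikhthefeiy.
Apply epenthesis: rongthokhyiikhthefeiy → rongthokhyiikhuthefeiy.

rongthokhyiikhuthefeiy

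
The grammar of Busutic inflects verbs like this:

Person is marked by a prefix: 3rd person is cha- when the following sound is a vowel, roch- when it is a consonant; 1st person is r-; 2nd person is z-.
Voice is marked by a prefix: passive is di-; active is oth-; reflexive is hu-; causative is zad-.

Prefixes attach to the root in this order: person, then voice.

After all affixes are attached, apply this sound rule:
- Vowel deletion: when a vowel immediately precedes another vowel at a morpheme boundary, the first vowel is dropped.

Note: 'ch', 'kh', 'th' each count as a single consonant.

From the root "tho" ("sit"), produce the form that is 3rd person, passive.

Attach person 3rd person roch- (before consonant 'th') → rochtho.
Attach voice passive di- → dirochtho.
Vowel deletion: no change.

dirochtho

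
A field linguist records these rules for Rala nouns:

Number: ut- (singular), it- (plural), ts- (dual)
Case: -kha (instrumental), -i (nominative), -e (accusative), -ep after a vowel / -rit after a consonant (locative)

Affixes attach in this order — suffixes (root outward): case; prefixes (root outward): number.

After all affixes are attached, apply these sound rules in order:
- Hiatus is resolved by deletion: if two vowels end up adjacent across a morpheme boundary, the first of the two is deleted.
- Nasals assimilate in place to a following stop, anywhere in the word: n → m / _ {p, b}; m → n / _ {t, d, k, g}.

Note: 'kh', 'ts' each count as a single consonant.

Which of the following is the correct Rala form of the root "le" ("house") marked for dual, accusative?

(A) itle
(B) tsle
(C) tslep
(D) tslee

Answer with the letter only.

Attach case accusative -e → lee.
Attach number dual ts- → tslee.
Apply vowel deletion: tslee → tsle.
Nasal assimilation: no change.
So the correct form is tsle, option (B).
(A) itle is wrong: it uses plural instead of dual for number.
(D) tslee is wrong: it fails to apply the sound rule(s).
(C) tslep is wrong: it uses locative instead of accusative for case.

B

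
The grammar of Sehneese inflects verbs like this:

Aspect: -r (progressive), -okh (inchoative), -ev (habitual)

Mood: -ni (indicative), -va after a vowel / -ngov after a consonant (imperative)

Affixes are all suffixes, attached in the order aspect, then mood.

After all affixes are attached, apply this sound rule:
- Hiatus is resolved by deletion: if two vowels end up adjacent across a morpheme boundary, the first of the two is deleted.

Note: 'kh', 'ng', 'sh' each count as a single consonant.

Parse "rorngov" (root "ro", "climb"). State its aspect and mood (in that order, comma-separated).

Segment: ro-r-ngov.
aspect: -r → progressive.
mood: -va/ngov → imperative.

progressive, imperative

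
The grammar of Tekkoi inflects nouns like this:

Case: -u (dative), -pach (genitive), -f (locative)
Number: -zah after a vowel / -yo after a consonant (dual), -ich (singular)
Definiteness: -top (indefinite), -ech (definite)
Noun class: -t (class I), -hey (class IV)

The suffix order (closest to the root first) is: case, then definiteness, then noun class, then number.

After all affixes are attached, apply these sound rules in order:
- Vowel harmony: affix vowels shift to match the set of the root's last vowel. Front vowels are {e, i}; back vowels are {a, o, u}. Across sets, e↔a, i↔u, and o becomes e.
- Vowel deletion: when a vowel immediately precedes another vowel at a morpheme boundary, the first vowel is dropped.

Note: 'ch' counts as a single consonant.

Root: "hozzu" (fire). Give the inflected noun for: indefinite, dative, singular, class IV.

Attach case dative -u → hozzuu.
Attach definiteness indefinite -top → hozzuutop.
Attach noun class class IV -hey → hozzuutophey.
Attach number singular -ich → hozzuutopheyich.
Apply vowel harmony: hozzuutopheyich → hozzuutophayuch.
Apply vowel deletion: hozzuutophayuch → hozzutophayuch.

hozzutophayuch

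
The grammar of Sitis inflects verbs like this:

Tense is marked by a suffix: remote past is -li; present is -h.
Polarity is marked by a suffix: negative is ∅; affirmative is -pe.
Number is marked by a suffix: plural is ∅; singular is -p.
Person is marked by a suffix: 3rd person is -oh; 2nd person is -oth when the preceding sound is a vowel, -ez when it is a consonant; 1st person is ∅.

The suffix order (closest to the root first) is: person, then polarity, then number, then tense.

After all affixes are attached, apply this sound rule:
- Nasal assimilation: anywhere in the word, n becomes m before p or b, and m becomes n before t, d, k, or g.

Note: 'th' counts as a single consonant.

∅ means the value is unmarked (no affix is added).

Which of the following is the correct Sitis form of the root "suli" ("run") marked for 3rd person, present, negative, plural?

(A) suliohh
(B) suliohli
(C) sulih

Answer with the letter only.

A

Attach person 3rd person -oh → sulioh.
polarity = negative: zero marking, form stays sulioh.
number = plural: zero marking, form stays sulioh.
Attach tense present -h → suliohh.
Nasal assimilation: no change.
So the correct form is suliohh, option (A).
(B) suliohli is wrong: it uses remote past instead of present for tense.
(C) sulih is wrong: it uses 1st person instead of 3rd person for person.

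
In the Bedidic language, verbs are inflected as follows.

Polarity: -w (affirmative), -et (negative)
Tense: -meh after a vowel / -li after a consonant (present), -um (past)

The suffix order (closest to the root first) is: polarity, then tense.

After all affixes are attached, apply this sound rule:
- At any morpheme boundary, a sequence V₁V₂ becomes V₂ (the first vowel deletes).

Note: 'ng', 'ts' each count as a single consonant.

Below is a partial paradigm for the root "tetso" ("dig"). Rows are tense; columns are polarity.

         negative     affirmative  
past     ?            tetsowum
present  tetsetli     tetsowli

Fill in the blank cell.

Attach polarity negative -et → tetsoet.
Attach tense past -um → tetsoetum.
Apply vowel deletion: tetsoetum → tetsetum.

tetsetum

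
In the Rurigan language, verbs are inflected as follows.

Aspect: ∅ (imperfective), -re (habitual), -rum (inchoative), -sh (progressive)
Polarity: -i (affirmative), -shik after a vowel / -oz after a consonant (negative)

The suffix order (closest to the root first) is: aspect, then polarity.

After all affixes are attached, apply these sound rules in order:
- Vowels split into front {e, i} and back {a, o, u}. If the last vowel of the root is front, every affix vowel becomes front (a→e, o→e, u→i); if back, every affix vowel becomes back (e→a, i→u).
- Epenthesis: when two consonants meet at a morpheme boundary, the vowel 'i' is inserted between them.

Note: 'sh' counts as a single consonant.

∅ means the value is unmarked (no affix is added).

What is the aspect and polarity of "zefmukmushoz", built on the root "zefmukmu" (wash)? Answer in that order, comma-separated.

Segment: zefmukmu-sh-oz.
aspect: -sh → progressive.
polarity: -shik/oz → negative.

progressive, negative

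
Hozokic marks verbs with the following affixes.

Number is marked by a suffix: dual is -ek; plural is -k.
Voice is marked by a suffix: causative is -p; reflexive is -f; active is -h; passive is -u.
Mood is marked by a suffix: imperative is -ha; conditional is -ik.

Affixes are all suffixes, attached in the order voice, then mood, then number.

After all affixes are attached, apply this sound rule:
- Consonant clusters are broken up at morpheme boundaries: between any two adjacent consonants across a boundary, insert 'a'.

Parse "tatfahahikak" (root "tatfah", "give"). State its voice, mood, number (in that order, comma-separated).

Segment: tatfah-h-ik-k.
voice: -h → active.
mood: -ik → conditional.
number: -k → plural.

active, conditional, plural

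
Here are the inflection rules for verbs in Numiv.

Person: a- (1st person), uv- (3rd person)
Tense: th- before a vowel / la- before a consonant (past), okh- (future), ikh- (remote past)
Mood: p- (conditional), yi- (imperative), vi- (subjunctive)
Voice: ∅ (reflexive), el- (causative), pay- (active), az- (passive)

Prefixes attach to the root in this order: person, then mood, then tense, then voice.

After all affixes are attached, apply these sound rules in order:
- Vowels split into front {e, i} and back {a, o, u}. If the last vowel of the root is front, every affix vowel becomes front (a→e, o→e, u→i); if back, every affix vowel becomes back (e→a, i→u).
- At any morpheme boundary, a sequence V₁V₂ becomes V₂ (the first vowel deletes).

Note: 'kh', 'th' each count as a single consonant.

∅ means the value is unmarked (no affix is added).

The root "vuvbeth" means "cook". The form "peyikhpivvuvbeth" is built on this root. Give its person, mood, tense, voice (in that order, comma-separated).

3rd person, conditional, remote past, active

Segment: pay-ikh-p-uv-vuvbeth.
person: uv- → 3rd person.
mood: p- → conditional.
tense: ikh- → remote past.
voice: pay- → active.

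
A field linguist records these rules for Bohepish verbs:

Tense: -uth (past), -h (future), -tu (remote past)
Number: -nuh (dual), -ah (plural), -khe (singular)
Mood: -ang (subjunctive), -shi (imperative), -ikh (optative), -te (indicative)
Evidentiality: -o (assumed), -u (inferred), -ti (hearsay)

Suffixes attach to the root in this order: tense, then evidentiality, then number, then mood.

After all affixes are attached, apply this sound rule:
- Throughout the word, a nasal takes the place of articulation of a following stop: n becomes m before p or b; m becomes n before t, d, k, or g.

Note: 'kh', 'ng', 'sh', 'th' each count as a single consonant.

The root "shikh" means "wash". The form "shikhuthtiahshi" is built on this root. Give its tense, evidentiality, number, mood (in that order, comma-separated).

past, hearsay, plural, imperative

Segment: shikh-uth-ti-ah-shi.
tense: -uth → past.
evidentiality: -ti → hearsay.
number: -ah → plural.
mood: -shi → imperative.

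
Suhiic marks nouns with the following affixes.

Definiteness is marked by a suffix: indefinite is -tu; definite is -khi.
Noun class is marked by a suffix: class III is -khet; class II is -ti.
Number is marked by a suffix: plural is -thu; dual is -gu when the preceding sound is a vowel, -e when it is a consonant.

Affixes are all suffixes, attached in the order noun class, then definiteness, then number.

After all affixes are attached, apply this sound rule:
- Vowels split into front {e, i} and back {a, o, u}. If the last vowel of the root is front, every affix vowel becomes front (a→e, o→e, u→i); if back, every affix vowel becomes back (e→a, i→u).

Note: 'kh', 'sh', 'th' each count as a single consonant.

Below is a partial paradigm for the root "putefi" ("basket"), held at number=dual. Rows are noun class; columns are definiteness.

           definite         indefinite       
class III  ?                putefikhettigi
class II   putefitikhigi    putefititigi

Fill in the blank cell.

putefikhetkhigi

Attach noun class class III -khet → putefikhet.
Attach definiteness definite -khi → putefikhetkhi.
Attach number dual -gu (after vowel 'i') → putefikhetkhigu.
Apply vowel harmony: putefikhetkhigu → putefikhetkhigi.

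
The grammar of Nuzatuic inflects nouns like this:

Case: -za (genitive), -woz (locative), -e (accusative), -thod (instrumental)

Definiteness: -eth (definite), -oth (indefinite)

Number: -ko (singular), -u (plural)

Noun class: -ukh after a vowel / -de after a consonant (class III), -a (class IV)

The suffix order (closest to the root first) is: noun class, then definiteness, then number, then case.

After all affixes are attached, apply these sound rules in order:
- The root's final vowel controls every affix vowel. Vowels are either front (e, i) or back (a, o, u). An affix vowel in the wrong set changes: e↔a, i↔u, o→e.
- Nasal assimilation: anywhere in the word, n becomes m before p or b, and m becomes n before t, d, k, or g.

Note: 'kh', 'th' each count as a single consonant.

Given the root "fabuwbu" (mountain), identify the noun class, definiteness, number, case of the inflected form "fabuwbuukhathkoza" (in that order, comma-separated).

class III, definite, singular, genitive

Segment: fabuwbu-ukh-eth-ko-za.
noun class: -ukh/de → class III.
definiteness: -eth → definite.
number: -ko → singular.
case: -za → genitive.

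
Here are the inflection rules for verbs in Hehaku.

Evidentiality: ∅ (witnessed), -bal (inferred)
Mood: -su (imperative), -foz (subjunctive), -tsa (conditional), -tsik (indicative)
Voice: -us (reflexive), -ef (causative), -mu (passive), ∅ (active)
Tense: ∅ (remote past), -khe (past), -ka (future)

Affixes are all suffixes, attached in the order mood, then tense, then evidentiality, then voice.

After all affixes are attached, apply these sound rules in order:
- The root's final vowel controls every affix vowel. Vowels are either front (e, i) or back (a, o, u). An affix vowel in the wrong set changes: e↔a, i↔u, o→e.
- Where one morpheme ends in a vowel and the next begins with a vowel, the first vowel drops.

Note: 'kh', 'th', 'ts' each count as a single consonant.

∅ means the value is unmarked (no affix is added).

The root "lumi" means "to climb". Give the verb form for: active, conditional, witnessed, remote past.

Attach mood conditional -tsa → lumitsa.
tense = remote past: zero marking, form stays lumitsa.
evidentiality = witnessed: zero marking, form stays lumitsa.
voice = active: zero marking, form stays lumitsa.
Apply vowel harmony: lumitsa → lumitse.
Vowel deletion: no change.

lumitse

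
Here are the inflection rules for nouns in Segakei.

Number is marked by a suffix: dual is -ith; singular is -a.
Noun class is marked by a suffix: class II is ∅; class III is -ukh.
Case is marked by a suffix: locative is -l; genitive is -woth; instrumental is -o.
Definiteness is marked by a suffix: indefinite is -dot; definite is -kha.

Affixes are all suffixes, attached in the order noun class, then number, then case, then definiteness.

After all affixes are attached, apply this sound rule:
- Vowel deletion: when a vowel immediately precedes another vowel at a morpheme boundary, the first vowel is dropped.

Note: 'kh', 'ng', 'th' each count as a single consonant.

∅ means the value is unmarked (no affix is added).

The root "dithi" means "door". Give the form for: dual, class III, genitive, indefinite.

dithukhithwothdot

Attach noun class class III -ukh → dithiukh.
Attach number dual -ith → dithiukhith.
Attach case genitive -woth → dithiukhithwoth.
Attach definiteness indefinite -dot → dithiukhithwothdot.
Apply vowel deletion: dithiukhithwothdot → dithukhithwothdot.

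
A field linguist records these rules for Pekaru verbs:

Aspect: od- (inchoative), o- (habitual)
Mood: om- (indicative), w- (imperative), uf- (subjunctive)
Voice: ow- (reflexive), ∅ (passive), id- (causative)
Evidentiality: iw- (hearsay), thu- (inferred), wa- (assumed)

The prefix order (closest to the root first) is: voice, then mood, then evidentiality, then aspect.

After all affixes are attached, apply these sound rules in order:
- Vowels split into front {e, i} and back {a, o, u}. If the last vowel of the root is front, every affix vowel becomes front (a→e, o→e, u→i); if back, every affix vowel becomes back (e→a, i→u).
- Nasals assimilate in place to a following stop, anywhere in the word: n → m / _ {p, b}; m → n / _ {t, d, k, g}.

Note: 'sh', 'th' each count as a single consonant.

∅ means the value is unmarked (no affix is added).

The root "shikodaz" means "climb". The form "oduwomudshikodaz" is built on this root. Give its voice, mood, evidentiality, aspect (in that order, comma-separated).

Segment: od-iw-om-id-shikodaz.
voice: id- → causative.
mood: om- → indicative.
evidentiality: iw- → hearsay.
aspect: od- → inchoative.

causative, indicative, hearsay, inchoative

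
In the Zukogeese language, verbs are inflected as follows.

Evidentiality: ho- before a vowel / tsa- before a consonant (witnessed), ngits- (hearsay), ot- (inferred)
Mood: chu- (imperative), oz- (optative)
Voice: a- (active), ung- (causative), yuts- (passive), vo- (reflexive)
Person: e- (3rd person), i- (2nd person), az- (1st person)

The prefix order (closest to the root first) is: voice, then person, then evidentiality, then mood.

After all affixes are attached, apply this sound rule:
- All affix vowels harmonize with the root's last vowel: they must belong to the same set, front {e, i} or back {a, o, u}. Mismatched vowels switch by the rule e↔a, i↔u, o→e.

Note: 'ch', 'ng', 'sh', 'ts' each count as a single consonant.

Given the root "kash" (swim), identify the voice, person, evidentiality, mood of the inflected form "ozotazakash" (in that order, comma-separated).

active, 1st person, inferred, optative

Segment: oz-ot-az-a-kash.
voice: a- → active.
person: az- → 1st person.
evidentiality: ot- → inferred.
mood: oz- → optative.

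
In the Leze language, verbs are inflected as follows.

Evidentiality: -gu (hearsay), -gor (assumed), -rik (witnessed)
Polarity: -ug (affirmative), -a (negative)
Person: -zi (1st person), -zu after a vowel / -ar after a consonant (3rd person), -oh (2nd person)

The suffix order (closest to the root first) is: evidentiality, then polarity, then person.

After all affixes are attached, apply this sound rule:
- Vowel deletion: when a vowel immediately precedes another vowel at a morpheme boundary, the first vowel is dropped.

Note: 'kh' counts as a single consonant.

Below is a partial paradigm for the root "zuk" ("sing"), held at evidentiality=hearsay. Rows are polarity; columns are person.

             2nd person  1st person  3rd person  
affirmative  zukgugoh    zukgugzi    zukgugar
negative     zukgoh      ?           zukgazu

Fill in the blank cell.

Attach evidentiality hearsay -gu → zukgu.
Attach polarity negative -a → zukgua.
Attach person 1st person -zi → zukguazi.
Apply vowel deletion: zukguazi → zukgazi.

zukgazi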